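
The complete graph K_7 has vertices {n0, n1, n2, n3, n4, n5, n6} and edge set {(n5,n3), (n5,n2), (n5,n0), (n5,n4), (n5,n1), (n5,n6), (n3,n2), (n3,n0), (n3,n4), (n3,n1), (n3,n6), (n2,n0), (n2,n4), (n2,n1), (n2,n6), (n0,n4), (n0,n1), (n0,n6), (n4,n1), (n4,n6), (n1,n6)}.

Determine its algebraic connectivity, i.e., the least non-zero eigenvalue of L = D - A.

For the complete graph K_n, L = nI − J (J = all-ones matrix). J has eigenvalues n (once, eigenvector 𝟙) and 0 (multiplicity n−1), so L has eigenvalues 0 (once) and n (multiplicity n−1). Here n = 7: eigenvalue 0 once and 7 with multiplicity 6.
Laplacian eigenvalues: [0.0, 7.0, 7.0, 7.0, 7.0, 7.0, 7.0]. Algebraic connectivity (smallest non-zero eigenvalue) = 7.0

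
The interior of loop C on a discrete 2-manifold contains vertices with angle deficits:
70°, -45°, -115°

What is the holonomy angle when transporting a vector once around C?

Holonomy = total enclosed curvature = 70° + (-45°) + (-115°) = -90°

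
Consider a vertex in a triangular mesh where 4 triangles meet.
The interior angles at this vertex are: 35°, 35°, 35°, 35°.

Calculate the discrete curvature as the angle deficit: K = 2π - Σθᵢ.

Sum of angles = 140°. K = 360° - 140° = 220°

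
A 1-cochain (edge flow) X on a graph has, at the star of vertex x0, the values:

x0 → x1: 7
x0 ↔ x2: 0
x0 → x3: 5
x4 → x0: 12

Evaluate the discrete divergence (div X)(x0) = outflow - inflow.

Divergence = sum of outgoing flows = 7 + 0 + 5 + (-12) = 0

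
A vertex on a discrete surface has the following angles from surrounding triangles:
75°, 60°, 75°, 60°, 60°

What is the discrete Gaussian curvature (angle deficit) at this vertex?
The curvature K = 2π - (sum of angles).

Sum of angles = 330°. K = 360° - 330° = 30°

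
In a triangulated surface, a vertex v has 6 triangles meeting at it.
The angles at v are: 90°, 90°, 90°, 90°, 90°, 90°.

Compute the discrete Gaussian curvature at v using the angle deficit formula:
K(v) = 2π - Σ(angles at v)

Sum of angles = 540°. K = 360° - 540° = -180°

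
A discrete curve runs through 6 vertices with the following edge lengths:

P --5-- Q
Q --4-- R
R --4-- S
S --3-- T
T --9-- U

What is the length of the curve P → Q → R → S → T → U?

Arc length = 5 + 4 + 4 + 3 + 9 = 25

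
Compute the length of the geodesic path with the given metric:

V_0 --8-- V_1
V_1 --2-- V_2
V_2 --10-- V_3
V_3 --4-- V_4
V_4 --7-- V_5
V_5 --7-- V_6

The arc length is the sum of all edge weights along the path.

Arc length = 8 + 2 + 10 + 4 + 7 + 7 = 38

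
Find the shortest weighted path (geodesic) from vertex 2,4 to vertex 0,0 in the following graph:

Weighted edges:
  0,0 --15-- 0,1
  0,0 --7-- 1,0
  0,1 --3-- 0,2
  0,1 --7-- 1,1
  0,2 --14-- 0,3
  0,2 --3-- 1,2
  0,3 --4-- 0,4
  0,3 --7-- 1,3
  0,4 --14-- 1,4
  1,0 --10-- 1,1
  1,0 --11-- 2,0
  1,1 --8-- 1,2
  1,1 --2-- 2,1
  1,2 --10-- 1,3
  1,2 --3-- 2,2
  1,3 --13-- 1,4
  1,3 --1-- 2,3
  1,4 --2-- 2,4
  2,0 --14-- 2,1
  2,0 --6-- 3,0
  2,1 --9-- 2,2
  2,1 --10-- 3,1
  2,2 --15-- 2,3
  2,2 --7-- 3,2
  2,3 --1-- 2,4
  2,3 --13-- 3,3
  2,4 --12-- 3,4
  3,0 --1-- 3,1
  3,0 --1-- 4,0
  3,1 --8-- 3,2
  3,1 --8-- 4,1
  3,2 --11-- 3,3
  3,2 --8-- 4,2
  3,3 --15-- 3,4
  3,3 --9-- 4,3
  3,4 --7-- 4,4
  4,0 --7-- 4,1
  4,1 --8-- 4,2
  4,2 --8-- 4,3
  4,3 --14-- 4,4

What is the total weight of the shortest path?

Shortest path: 2,4 → 2,3 → 1,3 → 1,2 → 0,2 → 0,1 → 0,0, total weight = 33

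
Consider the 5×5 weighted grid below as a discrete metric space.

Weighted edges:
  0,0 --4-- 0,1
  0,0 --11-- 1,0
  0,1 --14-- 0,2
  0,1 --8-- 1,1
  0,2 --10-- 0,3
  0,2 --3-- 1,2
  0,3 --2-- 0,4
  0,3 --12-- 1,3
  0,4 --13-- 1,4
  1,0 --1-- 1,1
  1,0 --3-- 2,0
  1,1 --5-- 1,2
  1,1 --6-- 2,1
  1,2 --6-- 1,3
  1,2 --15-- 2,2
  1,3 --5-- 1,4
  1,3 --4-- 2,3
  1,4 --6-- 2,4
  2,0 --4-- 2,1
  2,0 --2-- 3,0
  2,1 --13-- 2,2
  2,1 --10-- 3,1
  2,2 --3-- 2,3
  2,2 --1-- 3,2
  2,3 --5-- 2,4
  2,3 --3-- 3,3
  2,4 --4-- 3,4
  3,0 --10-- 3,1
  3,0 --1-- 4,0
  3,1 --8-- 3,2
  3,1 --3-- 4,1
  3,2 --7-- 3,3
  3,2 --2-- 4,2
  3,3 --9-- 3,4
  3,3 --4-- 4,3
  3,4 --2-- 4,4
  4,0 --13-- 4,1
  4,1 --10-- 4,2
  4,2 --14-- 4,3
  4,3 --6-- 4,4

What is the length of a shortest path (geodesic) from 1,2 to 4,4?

Shortest path: 1,2 → 1,3 → 2,3 → 2,4 → 3,4 → 4,4, total weight = 21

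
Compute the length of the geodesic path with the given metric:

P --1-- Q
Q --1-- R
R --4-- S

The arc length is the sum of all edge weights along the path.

Arc length = 1 + 1 + 4 = 6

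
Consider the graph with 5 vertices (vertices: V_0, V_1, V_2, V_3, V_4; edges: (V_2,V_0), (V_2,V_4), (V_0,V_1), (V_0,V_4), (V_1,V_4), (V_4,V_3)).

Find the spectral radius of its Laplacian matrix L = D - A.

Degrees: deg(V_0) = 3, deg(V_1) = 2, deg(V_2) = 2, deg(V_3) = 1, deg(V_4) = 4.
L = D − A with rows/columns ordered (V_0, V_1, V_2, V_3, V_4):
  [ 3, -1, -1,  0, -1]
  [-1,  2,  0,  0, -1]
  [-1,  0,  2,  0, -1]
  [ 0,  0,  0,  1, -1]
  [-1, -1, -1, -1,  4]
Characteristic polynomial: det(λI − L) = λ(λ − 1)(λ − 2)(λ − 4)(λ − 5).
Roots: λ = 0; (λ − 1) = 0 ⇒ λ = 1; (λ − 2) = 0 ⇒ λ = 2; (λ − 4) = 0 ⇒ λ = 4; (λ − 5) = 0 ⇒ λ = 5.
(Check: the roots sum (with multiplicity) to 12, matching trace L = Σdeg = 2·6 = 12.)
Laplacian eigenvalues: [0.0, 1.0, 2.0, 4.0, 5.0]. Largest eigenvalue (spectral radius) = 5.0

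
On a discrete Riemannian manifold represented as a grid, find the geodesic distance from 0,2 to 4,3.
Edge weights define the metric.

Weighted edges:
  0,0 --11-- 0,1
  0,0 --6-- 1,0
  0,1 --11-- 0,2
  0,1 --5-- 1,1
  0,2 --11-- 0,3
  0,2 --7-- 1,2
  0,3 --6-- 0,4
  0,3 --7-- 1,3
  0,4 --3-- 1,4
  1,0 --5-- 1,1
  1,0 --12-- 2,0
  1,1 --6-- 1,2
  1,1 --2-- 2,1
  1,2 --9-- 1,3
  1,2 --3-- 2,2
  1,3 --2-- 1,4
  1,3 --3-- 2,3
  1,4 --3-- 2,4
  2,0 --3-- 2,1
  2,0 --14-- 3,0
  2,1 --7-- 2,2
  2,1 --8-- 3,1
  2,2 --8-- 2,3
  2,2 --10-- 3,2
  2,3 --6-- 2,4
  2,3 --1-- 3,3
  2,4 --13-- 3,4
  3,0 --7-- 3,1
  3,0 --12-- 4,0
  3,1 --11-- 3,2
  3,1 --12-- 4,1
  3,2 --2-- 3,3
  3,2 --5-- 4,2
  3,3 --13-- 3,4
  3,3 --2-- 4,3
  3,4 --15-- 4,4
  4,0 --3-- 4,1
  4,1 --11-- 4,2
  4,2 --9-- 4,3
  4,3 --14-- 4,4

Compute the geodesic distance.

Shortest path: 0,2 → 1,2 → 2,2 → 2,3 → 3,3 → 4,3, total weight = 21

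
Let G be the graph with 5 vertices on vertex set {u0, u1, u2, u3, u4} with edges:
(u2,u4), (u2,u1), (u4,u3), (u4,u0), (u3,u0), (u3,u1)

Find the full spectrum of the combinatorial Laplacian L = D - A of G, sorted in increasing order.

Degrees: deg(u0) = 2, deg(u1) = 2, deg(u2) = 2, deg(u3) = 3, deg(u4) = 3.
L = D − A with rows/columns ordered (u0, u1, u2, u3, u4):
  [ 2,  0,  0, -1, -1]
  [ 0,  2, -1, -1,  0]
  [ 0, -1,  2,  0, -1]
  [-1, -1,  0,  3, -1]
  [-1,  0, -1, -1,  3]
Characteristic polynomial: det(λI − L) = λ(λ² − 5λ + 5)(λ² − 7λ + 11).
Roots: λ = 0; (λ² − 5λ + 5) = 0 ⇒ λ = (5 ± √5)/2 ≈ 1.382, 3.618; (λ² − 7λ + 11) = 0 ⇒ λ = (7 ± √5)/2 ≈ 2.382, 4.618.
(Check: the roots sum (with multiplicity) to 12, matching trace L = Σdeg = 2·6 = 12.)
Laplacian eigenvalues (increasing order): [0.0, 1.382, 2.382, 3.618, 4.618]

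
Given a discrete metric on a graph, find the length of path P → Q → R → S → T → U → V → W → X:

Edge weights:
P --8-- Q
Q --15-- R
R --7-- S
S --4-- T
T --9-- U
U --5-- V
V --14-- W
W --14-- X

Arc length = 8 + 15 + 7 + 4 + 9 + 5 + 14 + 14 = 76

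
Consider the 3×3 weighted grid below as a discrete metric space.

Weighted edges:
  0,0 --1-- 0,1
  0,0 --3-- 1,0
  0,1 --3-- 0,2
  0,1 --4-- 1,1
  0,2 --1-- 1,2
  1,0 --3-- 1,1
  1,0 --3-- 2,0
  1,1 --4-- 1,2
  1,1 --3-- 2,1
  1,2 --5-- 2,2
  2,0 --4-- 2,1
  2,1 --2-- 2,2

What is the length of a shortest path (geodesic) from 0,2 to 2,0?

Shortest path: 0,2 → 0,1 → 0,0 → 1,0 → 2,0, total weight = 10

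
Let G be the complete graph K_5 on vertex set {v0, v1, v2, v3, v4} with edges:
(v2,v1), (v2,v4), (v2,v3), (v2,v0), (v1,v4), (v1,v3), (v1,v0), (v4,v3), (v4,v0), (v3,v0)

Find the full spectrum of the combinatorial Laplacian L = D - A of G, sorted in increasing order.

For the complete graph K_n, L = nI − J (J = all-ones matrix). J has eigenvalues n (once, eigenvector 𝟙) and 0 (multiplicity n−1), so L has eigenvalues 0 (once) and n (multiplicity n−1). Here n = 5: eigenvalue 0 once and 5 with multiplicity 4.
Laplacian eigenvalues (increasing order): [0.0, 5.0, 5.0, 5.0, 5.0]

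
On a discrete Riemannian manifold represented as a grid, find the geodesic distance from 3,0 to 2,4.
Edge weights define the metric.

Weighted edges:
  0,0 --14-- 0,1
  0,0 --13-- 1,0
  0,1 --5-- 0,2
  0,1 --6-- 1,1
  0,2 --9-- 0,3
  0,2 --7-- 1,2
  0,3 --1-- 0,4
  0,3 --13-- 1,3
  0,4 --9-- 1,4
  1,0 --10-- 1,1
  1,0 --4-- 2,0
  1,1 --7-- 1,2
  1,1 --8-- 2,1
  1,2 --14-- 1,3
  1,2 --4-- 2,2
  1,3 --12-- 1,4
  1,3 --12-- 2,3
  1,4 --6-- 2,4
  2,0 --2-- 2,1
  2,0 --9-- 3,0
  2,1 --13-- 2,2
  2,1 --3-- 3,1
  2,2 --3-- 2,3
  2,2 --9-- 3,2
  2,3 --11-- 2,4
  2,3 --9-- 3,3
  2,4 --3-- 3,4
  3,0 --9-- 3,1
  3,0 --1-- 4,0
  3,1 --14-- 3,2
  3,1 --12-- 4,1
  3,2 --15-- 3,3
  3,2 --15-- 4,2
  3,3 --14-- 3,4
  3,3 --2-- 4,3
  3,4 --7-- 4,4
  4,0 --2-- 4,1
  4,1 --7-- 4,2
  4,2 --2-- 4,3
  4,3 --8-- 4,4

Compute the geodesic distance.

Shortest path: 3,0 → 4,0 → 4,1 → 4,2 → 4,3 → 4,4 → 3,4 → 2,4, total weight = 30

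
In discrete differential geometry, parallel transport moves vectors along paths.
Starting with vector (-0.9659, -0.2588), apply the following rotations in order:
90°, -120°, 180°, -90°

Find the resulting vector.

Total rotation: 90° + (-120°) + 180° + (-90°) = 60°. Final vector: (-0.2588, -0.9659)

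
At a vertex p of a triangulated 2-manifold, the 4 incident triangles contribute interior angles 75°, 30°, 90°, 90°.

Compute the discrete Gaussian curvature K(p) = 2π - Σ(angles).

Sum of angles = 285°. K = 360° - 285° = 75°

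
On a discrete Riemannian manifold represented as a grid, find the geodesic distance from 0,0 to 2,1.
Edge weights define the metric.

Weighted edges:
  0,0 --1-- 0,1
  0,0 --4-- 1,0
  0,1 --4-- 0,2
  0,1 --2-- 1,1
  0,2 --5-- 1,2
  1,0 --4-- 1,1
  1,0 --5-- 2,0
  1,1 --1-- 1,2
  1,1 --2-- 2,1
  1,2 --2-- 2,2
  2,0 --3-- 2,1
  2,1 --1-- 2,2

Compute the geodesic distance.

Shortest path: 0,0 → 0,1 → 1,1 → 2,1, total weight = 5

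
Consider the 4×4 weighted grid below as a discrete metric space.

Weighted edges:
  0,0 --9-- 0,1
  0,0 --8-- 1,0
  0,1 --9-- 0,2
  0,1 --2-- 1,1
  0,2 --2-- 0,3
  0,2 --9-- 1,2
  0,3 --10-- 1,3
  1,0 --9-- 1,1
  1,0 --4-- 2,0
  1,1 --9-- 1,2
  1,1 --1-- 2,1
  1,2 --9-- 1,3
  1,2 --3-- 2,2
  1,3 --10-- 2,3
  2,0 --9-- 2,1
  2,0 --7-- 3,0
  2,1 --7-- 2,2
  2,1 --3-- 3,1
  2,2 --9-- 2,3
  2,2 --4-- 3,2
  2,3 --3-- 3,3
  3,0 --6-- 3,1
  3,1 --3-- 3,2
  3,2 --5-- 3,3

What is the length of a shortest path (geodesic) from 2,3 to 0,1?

Shortest path: 2,3 → 3,3 → 3,2 → 3,1 → 2,1 → 1,1 → 0,1, total weight = 17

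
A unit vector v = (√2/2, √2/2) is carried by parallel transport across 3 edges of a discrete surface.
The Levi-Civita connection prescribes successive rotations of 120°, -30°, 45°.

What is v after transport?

Total rotation: 120° + (-30°) + 45° = 135°. Final vector: (-1, 0)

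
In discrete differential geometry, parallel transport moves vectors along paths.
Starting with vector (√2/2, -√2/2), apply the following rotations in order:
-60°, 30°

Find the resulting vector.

Total rotation: (-60°) + 30° = -30°. Final vector: (0.2588, -0.9659)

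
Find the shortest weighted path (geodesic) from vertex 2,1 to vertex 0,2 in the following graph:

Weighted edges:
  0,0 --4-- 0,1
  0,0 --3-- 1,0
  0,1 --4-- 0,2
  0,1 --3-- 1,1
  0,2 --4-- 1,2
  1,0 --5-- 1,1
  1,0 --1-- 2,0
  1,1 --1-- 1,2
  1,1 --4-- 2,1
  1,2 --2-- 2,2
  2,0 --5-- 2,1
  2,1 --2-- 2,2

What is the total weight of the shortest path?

Shortest path: 2,1 → 2,2 → 1,2 → 0,2, total weight = 8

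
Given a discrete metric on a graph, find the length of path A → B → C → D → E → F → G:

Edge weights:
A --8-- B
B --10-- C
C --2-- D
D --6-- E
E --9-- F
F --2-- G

Arc length = 8 + 10 + 2 + 6 + 9 + 2 = 37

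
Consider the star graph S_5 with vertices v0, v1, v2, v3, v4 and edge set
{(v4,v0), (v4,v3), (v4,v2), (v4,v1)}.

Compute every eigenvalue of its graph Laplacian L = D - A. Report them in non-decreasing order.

The star S_5 is the complete bipartite graph K_{1,4} (one hub of degree 4, 4 leaves of degree 1). The Laplacian spectrum of K_{p,q} is 0, p (multiplicity q−1), q (multiplicity p−1), p+q. With p = 1, q = 4: 0 once, 1 with multiplicity 3, and 5 once. (Check: trace L = sum of degrees = 8 = 3·1 + 5.)
Laplacian eigenvalues (increasing order): [0.0, 1.0, 1.0, 1.0, 5.0]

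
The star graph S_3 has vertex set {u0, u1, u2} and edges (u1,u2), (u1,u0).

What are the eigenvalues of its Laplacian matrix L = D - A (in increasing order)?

The star S_3 is the complete bipartite graph K_{1,2} (one hub of degree 2, 2 leaves of degree 1). The Laplacian spectrum of K_{p,q} is 0, p (multiplicity q−1), q (multiplicity p−1), p+q. With p = 1, q = 2: 0 once, 1 with multiplicity 1, and 3 once. (Check: trace L = sum of degrees = 4 = 1·1 + 3.)
Laplacian eigenvalues (increasing order): [0.0, 1.0, 3.0]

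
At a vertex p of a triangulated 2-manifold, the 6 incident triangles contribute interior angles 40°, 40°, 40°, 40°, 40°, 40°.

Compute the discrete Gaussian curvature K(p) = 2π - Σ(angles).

Sum of angles = 240°. K = 360° - 240° = 120° = 2π/3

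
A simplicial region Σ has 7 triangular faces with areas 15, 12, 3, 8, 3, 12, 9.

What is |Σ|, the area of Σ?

15 + 12 + 3 + 8 + 3 + 12 + 9 = 62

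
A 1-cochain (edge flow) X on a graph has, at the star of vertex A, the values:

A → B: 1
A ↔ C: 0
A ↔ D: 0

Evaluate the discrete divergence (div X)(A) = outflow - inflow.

Divergence = sum of outgoing flows = 1 + 0 + 0 = 1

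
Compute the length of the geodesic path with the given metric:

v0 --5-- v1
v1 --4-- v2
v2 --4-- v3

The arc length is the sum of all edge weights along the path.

Arc length = 5 + 4 + 4 = 13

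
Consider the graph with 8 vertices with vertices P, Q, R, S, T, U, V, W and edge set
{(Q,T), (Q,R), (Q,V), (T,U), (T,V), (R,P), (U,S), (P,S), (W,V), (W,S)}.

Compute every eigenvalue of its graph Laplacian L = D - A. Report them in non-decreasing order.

Degrees: deg(P) = 2, deg(Q) = 3, deg(R) = 2, deg(S) = 3, deg(T) = 3, deg(U) = 2, deg(V) = 3, deg(W) = 2.
L = D − A with rows/columns ordered (P, Q, R, S, T, U, V, W):
  [ 2,  0, -1, -1,  0,  0,  0,  0]
  [ 0,  3, -1,  0, -1,  0, -1,  0]
  [-1, -1,  2,  0,  0,  0,  0,  0]
  [-1,  0,  0,  3,  0, -1,  0, -1]
  [ 0, -1,  0,  0,  3, -1, -1,  0]
  [ 0,  0,  0, -1, -1,  2,  0,  0]
  [ 0, -1,  0,  0, -1,  0,  3, -1]
  [ 0,  0,  0, -1,  0,  0, -1,  2]
Characteristic polynomial: det(λI − L) = λ(λ − 1)(λ² − 6λ + 6)(λ² − 6λ + 7)(λ − 3)(λ − 4).
Roots: λ = 0; (λ − 1) = 0 ⇒ λ = 1; (λ² − 6λ + 6) = 0 ⇒ λ = 3 ± √3 ≈ 1.2679, 4.7321; (λ² − 6λ + 7) = 0 ⇒ λ = 3 ± √2 ≈ 1.5858, 4.4142; (λ − 3) = 0 ⇒ λ = 3; (λ − 4) = 0 ⇒ λ = 4.
(Check: the roots sum (with multiplicity) to 20, matching trace L = Σdeg = 2·10 = 20.)
Laplacian eigenvalues (increasing order): [0.0, 1.0, 1.2679, 1.5858, 3.0, 4.0, 4.4142, 4.7321]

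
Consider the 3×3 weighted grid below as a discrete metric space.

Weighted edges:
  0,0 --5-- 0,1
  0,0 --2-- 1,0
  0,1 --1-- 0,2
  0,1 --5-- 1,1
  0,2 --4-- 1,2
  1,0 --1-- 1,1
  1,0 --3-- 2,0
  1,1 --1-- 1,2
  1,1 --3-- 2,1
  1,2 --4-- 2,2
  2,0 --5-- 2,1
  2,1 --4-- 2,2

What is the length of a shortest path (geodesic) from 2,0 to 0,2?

Shortest path: 2,0 → 1,0 → 1,1 → 1,2 → 0,2, total weight = 9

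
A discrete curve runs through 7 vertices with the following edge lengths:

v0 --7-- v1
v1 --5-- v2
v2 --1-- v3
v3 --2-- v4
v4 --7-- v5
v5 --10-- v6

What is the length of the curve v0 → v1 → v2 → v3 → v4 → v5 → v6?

Arc length = 7 + 5 + 1 + 2 + 7 + 10 = 32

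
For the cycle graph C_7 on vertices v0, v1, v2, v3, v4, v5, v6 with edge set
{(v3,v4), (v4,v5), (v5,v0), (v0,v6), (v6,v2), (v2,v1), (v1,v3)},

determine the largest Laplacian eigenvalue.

The cycle graph C_n has Laplacian eigenvalues λ_k = 2 − 2cos(2πk/n), k = 0, 1, …, n−1. Here n = 7:
k=0: 2 − 2cos(0) = 0.0; k=1: 2 − 2cos(2π/7) = 0.753; k=2: 2 − 2cos(4π/7) = 2.445; k=3: 2 − 2cos(6π/7) = 3.8019; k=4: 2 − 2cos(8π/7) = 3.8019; k=5: 2 − 2cos(10π/7) = 2.445; k=6: 2 − 2cos(12π/7) = 0.753.
Laplacian eigenvalues: [0.0, 0.753, 0.753, 2.445, 2.445, 3.8019, 3.8019]. Largest eigenvalue (spectral radius) = 3.8019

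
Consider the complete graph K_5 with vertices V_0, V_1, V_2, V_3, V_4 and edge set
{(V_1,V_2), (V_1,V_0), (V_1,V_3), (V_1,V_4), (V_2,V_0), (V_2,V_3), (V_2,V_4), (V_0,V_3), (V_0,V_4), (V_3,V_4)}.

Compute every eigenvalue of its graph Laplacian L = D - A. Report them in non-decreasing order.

For the complete graph K_n, L = nI − J (J = all-ones matrix). J has eigenvalues n (once, eigenvector 𝟙) and 0 (multiplicity n−1), so L has eigenvalues 0 (once) and n (multiplicity n−1). Here n = 5: eigenvalue 0 once and 5 with multiplicity 4.
Laplacian eigenvalues (increasing order): [0.0, 5.0, 5.0, 5.0, 5.0]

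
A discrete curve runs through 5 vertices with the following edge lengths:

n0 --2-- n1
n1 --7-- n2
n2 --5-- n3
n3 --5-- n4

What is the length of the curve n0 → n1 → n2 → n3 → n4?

Arc length = 2 + 7 + 5 + 5 = 19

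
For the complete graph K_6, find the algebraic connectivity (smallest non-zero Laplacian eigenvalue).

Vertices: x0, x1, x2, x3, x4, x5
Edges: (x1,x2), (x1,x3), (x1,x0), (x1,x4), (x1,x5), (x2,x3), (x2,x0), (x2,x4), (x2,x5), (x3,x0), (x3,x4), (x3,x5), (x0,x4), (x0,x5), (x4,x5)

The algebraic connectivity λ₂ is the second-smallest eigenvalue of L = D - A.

For the complete graph K_n, L = nI − J (J = all-ones matrix). J has eigenvalues n (once, eigenvector 𝟙) and 0 (multiplicity n−1), so L has eigenvalues 0 (once) and n (multiplicity n−1). Here n = 6: eigenvalue 0 once and 6 with multiplicity 5.
Laplacian eigenvalues: [0.0, 6.0, 6.0, 6.0, 6.0, 6.0]. Algebraic connectivity (smallest non-zero eigenvalue) = 6.0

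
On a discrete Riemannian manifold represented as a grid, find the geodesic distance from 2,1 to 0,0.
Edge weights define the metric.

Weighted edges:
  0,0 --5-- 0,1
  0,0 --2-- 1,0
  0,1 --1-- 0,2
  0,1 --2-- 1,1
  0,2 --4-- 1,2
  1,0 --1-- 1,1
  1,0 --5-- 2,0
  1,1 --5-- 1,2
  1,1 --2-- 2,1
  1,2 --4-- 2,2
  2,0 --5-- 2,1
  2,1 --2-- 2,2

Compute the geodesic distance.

Shortest path: 2,1 → 1,1 → 1,0 → 0,0, total weight = 5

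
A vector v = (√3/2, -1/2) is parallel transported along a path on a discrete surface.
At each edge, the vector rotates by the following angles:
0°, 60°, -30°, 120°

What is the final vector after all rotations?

Total rotation: 0° + 60° + (-30°) + 120° = 150°. Final vector: (-0.5000, 0.8660)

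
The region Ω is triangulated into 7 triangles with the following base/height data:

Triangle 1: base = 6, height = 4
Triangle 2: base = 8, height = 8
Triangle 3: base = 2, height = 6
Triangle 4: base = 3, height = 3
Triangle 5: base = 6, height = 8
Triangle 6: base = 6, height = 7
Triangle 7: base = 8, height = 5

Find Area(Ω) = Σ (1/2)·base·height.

(1/2)×6×4 + (1/2)×8×8 + (1/2)×2×6 + (1/2)×3×3 + (1/2)×6×8 + (1/2)×6×7 + (1/2)×8×5 = 119.5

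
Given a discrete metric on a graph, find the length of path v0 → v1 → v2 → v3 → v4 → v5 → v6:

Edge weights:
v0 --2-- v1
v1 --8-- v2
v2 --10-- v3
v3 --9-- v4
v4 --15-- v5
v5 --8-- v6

Arc length = 2 + 8 + 10 + 9 + 15 + 8 = 52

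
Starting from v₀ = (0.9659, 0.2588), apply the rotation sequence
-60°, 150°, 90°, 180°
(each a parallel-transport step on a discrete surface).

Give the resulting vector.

Total rotation: (-60°) + 150° + 90° + 180° = 360° ≡ 0° (mod 360°). Final vector: (0.9659, 0.2588)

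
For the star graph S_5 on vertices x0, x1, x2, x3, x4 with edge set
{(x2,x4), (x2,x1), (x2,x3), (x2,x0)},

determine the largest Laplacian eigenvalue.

The star S_5 is the complete bipartite graph K_{1,4} (one hub of degree 4, 4 leaves of degree 1). The Laplacian spectrum of K_{p,q} is 0, p (multiplicity q−1), q (multiplicity p−1), p+q. With p = 1, q = 4: 0 once, 1 with multiplicity 3, and 5 once. (Check: trace L = sum of degrees = 8 = 3·1 + 5.)
Laplacian eigenvalues: [0.0, 1.0, 1.0, 1.0, 5.0]. Largest eigenvalue (spectral radius) = 5.0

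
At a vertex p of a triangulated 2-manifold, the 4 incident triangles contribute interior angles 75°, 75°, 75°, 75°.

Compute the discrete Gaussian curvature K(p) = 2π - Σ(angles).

Sum of angles = 300°. K = 360° - 300° = 60°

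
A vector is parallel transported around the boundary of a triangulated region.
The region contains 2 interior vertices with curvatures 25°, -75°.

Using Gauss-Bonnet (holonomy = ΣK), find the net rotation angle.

Holonomy = total enclosed curvature = 25° + (-75°) = -50°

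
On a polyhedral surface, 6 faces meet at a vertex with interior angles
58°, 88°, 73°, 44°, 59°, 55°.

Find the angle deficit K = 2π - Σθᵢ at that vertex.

Sum of angles = 377°. K = 360° - 377° = -17° = -17π/180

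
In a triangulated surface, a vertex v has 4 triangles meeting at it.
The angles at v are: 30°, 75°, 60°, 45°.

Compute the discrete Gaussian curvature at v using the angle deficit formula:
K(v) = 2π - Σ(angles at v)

Sum of angles = 210°. K = 360° - 210° = 150° = 5π/6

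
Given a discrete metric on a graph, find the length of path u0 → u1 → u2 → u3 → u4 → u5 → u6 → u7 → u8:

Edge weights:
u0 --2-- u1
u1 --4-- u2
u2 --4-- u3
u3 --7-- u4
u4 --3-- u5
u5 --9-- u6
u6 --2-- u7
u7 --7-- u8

Arc length = 2 + 4 + 4 + 7 + 3 + 9 + 2 + 7 = 38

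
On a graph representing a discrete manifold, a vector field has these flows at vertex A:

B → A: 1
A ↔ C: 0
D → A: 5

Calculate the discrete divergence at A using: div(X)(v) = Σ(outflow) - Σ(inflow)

Divergence = sum of outgoing flows = (-1) + 0 + (-5) = -6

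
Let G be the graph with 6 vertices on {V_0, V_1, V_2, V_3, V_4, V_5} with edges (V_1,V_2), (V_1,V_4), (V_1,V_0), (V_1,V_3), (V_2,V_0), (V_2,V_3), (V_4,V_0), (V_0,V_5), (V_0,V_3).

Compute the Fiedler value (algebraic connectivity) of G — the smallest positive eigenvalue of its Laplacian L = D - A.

Degrees: deg(V_0) = 5, deg(V_1) = 4, deg(V_2) = 3, deg(V_3) = 3, deg(V_4) = 2, deg(V_5) = 1.
L = D − A with rows/columns ordered (V_0, V_1, V_2, V_3, V_4, V_5):
  [ 5, -1, -1, -1, -1, -1]
  [-1,  4, -1, -1, -1,  0]
  [-1, -1,  3, -1,  0,  0]
  [-1, -1, -1,  3,  0,  0]
  [-1, -1,  0,  0,  2,  0]
  [-1,  0,  0,  0,  0,  1]
Characteristic polynomial: det(λI − L) = λ(λ − 1)(λ − 2)(λ − 4)(λ − 5)(λ − 6).
Roots: λ = 0; (λ − 1) = 0 ⇒ λ = 1; (λ − 2) = 0 ⇒ λ = 2; (λ − 4) = 0 ⇒ λ = 4; (λ − 5) = 0 ⇒ λ = 5; (λ − 6) = 0 ⇒ λ = 6.
(Check: the roots sum (with multiplicity) to 18, matching trace L = Σdeg = 2·9 = 18.)
Laplacian eigenvalues: [0.0, 1.0, 2.0, 4.0, 5.0, 6.0]. Algebraic connectivity (smallest non-zero eigenvalue) = 1.0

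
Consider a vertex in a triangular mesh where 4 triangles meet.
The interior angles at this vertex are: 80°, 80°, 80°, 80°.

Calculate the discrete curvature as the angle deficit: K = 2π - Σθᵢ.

Sum of angles = 320°. K = 360° - 320° = 40° = 2π/9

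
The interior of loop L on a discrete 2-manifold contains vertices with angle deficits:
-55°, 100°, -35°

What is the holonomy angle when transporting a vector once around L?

Holonomy = total enclosed curvature = (-55°) + 100° + (-35°) = 10°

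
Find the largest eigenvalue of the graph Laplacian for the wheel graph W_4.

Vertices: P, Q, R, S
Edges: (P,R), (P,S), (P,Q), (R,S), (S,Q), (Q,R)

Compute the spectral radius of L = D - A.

The wheel W_4 is the join K_1 ∨ C_3 (a hub joined to every vertex of a cycle of length 3). For a join G ∨ H (G on p vertices, H on q vertices) the Laplacian spectrum is 0, p+q, the eigenvalues of L(G) other than one 0 each shifted by +q, and the eigenvalues of L(H) other than one 0 each shifted by +p. With G = K_1 (p = 1, nothing left after dropping its 0) and H = C_3 (q = 3, eigenvalues 2 − 2cos(2πk/3), k = 0, …, 2; drop k = 0), the spectrum of W_4 is 0, 4, and 1 + (2 − 2cos(2πk/3)) = 3 − 2cos(2πk/3) for k = 1, …, 2:
k=1: 3 − 2cos(2π/3) = 4.0; k=2: 3 − 2cos(4π/3) = 4.0.
Laplacian eigenvalues: [0.0, 4.0, 4.0, 4.0]. Largest eigenvalue (spectral radius) = 4.0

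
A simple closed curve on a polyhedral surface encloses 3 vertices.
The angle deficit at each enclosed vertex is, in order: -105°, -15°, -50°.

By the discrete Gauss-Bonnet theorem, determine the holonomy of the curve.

Holonomy = total enclosed curvature = (-105°) + (-15°) + (-50°) = -170°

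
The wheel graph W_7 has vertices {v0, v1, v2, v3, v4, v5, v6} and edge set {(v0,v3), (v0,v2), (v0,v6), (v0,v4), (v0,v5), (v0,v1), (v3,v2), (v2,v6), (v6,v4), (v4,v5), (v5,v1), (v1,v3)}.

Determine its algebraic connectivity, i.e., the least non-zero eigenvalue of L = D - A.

The wheel W_7 is the join K_1 ∨ C_6 (a hub joined to every vertex of a cycle of length 6). For a join G ∨ H (G on p vertices, H on q vertices) the Laplacian spectrum is 0, p+q, the eigenvalues of L(G) other than one 0 each shifted by +q, and the eigenvalues of L(H) other than one 0 each shifted by +p. With G = K_1 (p = 1, nothing left after dropping its 0) and H = C_6 (q = 6, eigenvalues 2 − 2cos(2πk/6), k = 0, …, 5; drop k = 0), the spectrum of W_7 is 0, 7, and 1 + (2 − 2cos(2πk/6)) = 3 − 2cos(2πk/6) for k = 1, …, 5:
k=1: 3 − 2cos(π/3) = 2.0; k=2: 3 − 2cos(2π/3) = 4.0; k=3: 3 − 2cos(π) = 5.0; k=4: 3 − 2cos(4π/3) = 4.0; k=5: 3 − 2cos(5π/3) = 2.0.
Laplacian eigenvalues: [0.0, 2.0, 2.0, 4.0, 4.0, 5.0, 7.0]. Algebraic connectivity (smallest non-zero eigenvalue) = 2.0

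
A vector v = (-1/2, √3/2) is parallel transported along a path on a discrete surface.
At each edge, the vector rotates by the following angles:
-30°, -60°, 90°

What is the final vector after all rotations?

Total rotation: (-30°) + (-60°) + 90° = 0°. Final vector: (-0.5000, 0.8660)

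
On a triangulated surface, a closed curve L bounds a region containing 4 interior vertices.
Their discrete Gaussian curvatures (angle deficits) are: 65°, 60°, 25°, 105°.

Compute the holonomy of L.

Holonomy = total enclosed curvature = 65° + 60° + 25° + 105° = 255°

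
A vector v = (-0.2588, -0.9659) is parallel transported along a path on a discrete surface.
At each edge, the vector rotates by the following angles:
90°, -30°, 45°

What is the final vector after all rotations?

Total rotation: 90° + (-30°) + 45° = 105°. Final vector: (1, 0)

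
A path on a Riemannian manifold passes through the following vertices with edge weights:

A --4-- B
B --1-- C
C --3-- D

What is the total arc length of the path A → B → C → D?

Arc length = 4 + 1 + 3 = 8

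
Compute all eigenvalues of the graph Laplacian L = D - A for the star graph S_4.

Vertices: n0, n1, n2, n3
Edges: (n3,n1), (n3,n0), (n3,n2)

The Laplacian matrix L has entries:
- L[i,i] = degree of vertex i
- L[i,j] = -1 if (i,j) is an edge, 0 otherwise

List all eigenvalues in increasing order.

The star S_4 is the complete bipartite graph K_{1,3} (one hub of degree 3, 3 leaves of degree 1). The Laplacian spectrum of K_{p,q} is 0, p (multiplicity q−1), q (multiplicity p−1), p+q. With p = 1, q = 3: 0 once, 1 with multiplicity 2, and 4 once. (Check: trace L = sum of degrees = 6 = 2·1 + 4.)
Laplacian eigenvalues (increasing order): [0.0, 1.0, 1.0, 4.0]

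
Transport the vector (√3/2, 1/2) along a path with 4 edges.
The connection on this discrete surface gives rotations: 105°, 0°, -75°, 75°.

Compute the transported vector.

Total rotation: 105° + 0° + (-75°) + 75° = 105°. Final vector: (-0.7071, 0.7071)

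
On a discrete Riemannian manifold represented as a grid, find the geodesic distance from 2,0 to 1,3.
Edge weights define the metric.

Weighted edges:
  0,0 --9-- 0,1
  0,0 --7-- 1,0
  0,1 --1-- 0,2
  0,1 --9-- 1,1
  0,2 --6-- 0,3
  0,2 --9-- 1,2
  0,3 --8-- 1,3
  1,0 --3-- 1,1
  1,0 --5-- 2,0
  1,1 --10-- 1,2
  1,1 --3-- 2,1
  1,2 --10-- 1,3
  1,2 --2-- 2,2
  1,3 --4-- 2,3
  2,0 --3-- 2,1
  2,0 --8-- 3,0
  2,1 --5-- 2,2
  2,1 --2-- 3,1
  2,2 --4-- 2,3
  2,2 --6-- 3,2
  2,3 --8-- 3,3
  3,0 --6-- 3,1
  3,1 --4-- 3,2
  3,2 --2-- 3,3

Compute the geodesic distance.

Shortest path: 2,0 → 2,1 → 2,2 → 2,3 → 1,3, total weight = 16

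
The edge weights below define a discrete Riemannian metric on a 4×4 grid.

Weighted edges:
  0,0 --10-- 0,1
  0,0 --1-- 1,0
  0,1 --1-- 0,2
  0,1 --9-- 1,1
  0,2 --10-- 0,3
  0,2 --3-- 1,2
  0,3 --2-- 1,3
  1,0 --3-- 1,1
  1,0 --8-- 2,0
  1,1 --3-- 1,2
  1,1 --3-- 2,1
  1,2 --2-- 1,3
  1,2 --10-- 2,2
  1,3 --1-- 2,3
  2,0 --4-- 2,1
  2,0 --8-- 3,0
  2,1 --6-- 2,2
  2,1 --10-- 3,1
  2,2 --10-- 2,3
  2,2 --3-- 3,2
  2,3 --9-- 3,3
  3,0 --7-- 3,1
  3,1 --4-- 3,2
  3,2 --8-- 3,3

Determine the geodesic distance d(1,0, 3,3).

Shortest path: 1,0 → 1,1 → 1,2 → 1,3 → 2,3 → 3,3, total weight = 18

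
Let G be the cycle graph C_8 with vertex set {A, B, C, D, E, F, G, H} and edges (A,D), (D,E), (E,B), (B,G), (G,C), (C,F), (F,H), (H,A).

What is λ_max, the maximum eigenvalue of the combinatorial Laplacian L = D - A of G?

The cycle graph C_n has Laplacian eigenvalues λ_k = 2 − 2cos(2πk/n), k = 0, 1, …, n−1. Here n = 8:
k=0: 2 − 2cos(0) = 0.0; k=1: 2 − 2cos(π/4) = 0.5858; k=2: 2 − 2cos(π/2) = 2.0; k=3: 2 − 2cos(3π/4) = 3.4142; k=4: 2 − 2cos(π) = 4.0; k=5: 2 − 2cos(5π/4) = 3.4142; k=6: 2 − 2cos(3π/2) = 2.0; k=7: 2 − 2cos(7π/4) = 0.5858.
Laplacian eigenvalues: [0.0, 0.5858, 0.5858, 2.0, 2.0, 3.4142, 3.4142, 4.0]. Largest eigenvalue (spectral radius) = 4.0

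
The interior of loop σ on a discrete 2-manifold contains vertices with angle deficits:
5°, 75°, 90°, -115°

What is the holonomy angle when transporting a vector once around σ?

Holonomy = total enclosed curvature = 5° + 75° + 90° + (-115°) = 55°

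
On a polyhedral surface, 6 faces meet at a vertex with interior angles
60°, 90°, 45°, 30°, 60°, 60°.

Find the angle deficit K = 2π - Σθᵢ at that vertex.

Sum of angles = 345°. K = 360° - 345° = 15°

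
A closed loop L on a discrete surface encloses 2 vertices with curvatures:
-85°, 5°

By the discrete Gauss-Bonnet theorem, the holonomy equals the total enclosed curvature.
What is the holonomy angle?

Holonomy = total enclosed curvature = (-85°) + 5° = -80°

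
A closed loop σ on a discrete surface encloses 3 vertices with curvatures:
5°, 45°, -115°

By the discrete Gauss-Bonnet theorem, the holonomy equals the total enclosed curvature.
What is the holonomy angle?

Holonomy = total enclosed curvature = 5° + 45° + (-115°) = -65°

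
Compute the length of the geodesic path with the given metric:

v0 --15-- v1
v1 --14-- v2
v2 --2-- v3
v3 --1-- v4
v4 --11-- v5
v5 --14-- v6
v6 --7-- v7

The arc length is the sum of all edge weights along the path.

Arc length = 15 + 14 + 2 + 1 + 11 + 14 + 7 = 64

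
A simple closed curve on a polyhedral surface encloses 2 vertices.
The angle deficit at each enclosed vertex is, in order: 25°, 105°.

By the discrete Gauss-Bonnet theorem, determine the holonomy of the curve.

Holonomy = total enclosed curvature = 25° + 105° = 130°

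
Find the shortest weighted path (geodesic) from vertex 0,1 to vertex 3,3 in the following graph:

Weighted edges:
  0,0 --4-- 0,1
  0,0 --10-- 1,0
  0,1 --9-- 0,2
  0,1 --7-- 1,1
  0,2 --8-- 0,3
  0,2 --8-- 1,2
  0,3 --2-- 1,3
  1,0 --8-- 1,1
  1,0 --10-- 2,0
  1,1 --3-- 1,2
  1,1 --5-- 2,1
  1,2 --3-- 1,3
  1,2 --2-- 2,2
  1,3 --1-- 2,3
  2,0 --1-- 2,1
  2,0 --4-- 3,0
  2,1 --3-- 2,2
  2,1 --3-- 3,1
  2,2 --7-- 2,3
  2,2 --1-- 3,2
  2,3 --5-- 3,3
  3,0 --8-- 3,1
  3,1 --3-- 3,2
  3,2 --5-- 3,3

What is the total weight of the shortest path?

Shortest path: 0,1 → 1,1 → 1,2 → 2,2 → 3,2 → 3,3, total weight = 18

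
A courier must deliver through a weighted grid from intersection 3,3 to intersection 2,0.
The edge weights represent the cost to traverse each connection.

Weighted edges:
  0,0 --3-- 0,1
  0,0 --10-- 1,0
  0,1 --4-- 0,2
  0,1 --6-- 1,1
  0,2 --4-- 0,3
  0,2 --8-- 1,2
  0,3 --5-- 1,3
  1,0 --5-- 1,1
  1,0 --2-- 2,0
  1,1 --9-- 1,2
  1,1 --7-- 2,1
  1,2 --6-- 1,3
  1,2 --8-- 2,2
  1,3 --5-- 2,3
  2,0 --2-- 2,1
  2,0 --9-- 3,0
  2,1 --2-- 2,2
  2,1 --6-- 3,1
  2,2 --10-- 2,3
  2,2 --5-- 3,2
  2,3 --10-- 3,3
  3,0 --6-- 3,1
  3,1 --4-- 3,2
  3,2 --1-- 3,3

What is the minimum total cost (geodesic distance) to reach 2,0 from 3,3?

Shortest path: 3,3 → 3,2 → 2,2 → 2,1 → 2,0, total weight = 10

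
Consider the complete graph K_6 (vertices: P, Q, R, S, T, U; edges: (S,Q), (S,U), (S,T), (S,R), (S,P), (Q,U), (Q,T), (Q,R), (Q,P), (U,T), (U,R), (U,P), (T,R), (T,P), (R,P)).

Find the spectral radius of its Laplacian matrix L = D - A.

For the complete graph K_n, L = nI − J (J = all-ones matrix). J has eigenvalues n (once, eigenvector 𝟙) and 0 (multiplicity n−1), so L has eigenvalues 0 (once) and n (multiplicity n−1). Here n = 6: eigenvalue 0 once and 6 with multiplicity 5.
Laplacian eigenvalues: [0.0, 6.0, 6.0, 6.0, 6.0, 6.0]. Largest eigenvalue (spectral radius) = 6.0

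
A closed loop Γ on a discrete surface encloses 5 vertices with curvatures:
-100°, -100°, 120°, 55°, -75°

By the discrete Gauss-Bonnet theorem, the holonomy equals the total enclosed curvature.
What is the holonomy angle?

Holonomy = total enclosed curvature = (-100°) + (-100°) + 120° + 55° + (-75°) = -100°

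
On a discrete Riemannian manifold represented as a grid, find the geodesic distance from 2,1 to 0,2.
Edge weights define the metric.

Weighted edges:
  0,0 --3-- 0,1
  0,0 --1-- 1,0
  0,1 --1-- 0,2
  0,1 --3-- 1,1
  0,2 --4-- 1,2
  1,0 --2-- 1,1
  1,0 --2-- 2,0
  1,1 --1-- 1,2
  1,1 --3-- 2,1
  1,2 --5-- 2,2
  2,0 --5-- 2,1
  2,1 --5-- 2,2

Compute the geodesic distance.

Shortest path: 2,1 → 1,1 → 0,1 → 0,2, total weight = 7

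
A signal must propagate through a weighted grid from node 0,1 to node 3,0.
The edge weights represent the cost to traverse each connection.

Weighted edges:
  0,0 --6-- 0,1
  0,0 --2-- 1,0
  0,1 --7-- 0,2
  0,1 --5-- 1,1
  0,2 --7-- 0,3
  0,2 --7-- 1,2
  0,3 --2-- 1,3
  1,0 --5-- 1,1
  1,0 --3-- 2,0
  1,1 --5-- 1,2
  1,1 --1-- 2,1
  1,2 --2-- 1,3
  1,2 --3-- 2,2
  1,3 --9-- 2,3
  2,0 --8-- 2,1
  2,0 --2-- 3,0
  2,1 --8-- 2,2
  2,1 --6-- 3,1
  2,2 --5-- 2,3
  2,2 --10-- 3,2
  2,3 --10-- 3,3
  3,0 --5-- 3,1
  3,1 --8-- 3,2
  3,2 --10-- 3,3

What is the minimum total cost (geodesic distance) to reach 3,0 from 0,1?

Shortest path: 0,1 → 0,0 → 1,0 → 2,0 → 3,0, total weight = 13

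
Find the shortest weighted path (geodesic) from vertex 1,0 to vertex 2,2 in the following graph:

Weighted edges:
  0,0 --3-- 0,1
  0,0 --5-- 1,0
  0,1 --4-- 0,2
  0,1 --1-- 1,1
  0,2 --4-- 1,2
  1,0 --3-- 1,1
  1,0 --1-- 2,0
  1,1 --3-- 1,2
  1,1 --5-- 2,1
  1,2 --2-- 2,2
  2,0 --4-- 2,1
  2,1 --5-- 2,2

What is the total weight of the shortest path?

Shortest path: 1,0 → 1,1 → 1,2 → 2,2, total weight = 8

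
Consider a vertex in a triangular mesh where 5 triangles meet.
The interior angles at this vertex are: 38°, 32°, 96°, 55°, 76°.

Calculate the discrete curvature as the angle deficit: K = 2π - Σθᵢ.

Sum of angles = 297°. K = 360° - 297° = 63° = 7π/20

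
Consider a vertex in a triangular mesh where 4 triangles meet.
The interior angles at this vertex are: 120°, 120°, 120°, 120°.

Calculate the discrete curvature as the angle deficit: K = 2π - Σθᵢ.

Sum of angles = 480°. K = 360° - 480° = -120° = -2π/3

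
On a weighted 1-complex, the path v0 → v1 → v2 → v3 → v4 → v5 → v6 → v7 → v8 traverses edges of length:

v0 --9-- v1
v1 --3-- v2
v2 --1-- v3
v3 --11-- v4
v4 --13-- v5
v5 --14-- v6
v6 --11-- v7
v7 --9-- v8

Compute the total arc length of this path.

Arc length = 9 + 3 + 1 + 11 + 13 + 14 + 11 + 9 = 71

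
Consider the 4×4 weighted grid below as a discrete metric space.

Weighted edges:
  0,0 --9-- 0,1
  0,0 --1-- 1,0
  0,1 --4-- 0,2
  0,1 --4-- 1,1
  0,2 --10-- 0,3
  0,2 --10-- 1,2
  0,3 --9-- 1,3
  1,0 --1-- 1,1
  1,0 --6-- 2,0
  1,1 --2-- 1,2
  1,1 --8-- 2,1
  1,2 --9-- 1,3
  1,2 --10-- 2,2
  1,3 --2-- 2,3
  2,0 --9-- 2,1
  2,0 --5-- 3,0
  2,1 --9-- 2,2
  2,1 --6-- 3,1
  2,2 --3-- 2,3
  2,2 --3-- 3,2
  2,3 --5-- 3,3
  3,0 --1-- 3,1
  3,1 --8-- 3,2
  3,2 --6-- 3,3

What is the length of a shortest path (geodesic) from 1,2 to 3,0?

Shortest path: 1,2 → 1,1 → 1,0 → 2,0 → 3,0, total weight = 14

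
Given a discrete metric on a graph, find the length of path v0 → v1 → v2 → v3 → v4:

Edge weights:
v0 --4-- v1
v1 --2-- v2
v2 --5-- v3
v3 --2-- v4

Arc length = 4 + 2 + 5 + 2 = 13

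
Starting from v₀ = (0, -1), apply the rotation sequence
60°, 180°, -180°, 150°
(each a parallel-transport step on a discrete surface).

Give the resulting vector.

Total rotation: 60° + 180° + (-180°) + 150° = 210° ≡ -150° (mod 360°). Final vector: (-0.5000, 0.8660)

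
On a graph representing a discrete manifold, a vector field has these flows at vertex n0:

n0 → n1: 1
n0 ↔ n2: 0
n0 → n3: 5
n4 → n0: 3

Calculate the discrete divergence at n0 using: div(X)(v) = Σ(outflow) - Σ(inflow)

Divergence = sum of outgoing flows = 1 + 0 + 5 + (-3) = 3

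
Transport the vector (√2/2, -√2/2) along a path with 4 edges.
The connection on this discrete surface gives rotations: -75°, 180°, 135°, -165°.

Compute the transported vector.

Total rotation: (-75°) + 180° + 135° + (-165°) = 75°. Final vector: (0.8660, 0.5000)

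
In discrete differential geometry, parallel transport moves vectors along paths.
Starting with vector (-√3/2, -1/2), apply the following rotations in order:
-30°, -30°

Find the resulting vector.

Total rotation: (-30°) + (-30°) = -60°. Final vector: (-0.8660, 0.5000)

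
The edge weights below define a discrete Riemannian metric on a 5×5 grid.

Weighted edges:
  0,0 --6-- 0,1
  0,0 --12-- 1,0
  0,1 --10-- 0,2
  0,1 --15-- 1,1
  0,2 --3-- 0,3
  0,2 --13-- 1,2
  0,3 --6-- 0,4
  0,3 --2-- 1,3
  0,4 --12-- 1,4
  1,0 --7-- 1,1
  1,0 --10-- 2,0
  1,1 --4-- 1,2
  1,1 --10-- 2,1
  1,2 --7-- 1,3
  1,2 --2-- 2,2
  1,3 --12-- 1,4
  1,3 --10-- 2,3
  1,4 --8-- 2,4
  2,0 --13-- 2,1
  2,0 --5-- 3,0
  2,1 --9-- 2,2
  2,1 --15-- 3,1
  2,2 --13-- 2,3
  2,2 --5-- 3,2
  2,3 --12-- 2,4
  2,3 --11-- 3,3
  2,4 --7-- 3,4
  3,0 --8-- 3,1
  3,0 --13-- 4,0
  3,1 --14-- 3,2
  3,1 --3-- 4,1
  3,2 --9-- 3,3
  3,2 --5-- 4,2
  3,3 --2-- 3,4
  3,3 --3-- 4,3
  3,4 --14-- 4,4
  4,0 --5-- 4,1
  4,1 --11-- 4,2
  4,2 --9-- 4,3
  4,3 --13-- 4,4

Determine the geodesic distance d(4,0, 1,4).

Shortest path: 4,0 → 4,1 → 4,2 → 4,3 → 3,3 → 3,4 → 2,4 → 1,4, total weight = 45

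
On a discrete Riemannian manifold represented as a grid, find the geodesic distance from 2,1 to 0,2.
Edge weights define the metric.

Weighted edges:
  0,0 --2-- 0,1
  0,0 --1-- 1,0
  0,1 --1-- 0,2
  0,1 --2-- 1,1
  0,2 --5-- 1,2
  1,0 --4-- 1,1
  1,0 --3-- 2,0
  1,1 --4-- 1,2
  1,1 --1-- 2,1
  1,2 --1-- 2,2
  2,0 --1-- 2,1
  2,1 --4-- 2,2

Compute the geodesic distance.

Shortest path: 2,1 → 1,1 → 0,1 → 0,2, total weight = 4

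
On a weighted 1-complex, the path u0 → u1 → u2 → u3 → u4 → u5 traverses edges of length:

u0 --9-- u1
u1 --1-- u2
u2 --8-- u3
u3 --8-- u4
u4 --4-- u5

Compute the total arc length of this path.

Arc length = 9 + 1 + 8 + 8 + 4 = 30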